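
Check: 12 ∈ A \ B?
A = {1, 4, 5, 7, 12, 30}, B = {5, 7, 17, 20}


A = {1, 4, 5, 7, 12, 30}, B = {5, 7, 17, 20}
A \ B = elements in A but not in B
A \ B = {1, 4, 12, 30}
Checking if 12 ∈ A \ B
12 is in A \ B → True

12 ∈ A \ B


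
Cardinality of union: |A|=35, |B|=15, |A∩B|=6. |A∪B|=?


|A ∪ B| = |A| + |B| - |A ∩ B|
= 35 + 15 - 6
= 44

|A ∪ B| = 44


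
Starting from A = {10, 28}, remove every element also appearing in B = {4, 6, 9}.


A \ B = elements in A but not in B
A = {10, 28}
B = {4, 6, 9}
Remove from A any elements in B
A \ B = {10, 28}

A \ B = {10, 28}


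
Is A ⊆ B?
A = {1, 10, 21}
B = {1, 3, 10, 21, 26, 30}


A ⊆ B means every element of A is in B.
All elements of A are in B.
So A ⊆ B.

Yes, A ⊆ B


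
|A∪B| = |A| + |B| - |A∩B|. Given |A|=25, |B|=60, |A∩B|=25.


|A ∪ B| = |A| + |B| - |A ∩ B|
= 25 + 60 - 25
= 60

|A ∪ B| = 60


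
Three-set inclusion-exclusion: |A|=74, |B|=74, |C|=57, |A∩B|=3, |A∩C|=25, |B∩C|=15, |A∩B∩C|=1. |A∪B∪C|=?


|A∪B∪C| = |A|+|B|+|C| - |A∩B|-|A∩C|-|B∩C| + |A∩B∩C|
= 74+74+57 - 3-25-15 + 1
= 205 - 43 + 1
= 163

|A ∪ B ∪ C| = 163


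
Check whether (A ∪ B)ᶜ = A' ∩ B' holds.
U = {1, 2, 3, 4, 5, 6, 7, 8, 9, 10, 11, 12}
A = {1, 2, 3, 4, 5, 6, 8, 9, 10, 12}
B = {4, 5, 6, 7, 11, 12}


LHS: A ∪ B = {1, 2, 3, 4, 5, 6, 7, 8, 9, 10, 11, 12}
(A ∪ B)' = U \ (A ∪ B) = ∅
A' = {7, 11}, B' = {1, 2, 3, 8, 9, 10}
Claimed RHS: A' ∩ B' = ∅
Identity is VALID: LHS = RHS = ∅ ✓

Identity is valid. (A ∪ B)' = A' ∩ B' = ∅


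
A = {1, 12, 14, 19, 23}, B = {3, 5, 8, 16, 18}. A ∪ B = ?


A ∪ B = all elements in A or B (or both)
A = {1, 12, 14, 19, 23}
B = {3, 5, 8, 16, 18}
A ∪ B = {1, 3, 5, 8, 12, 14, 16, 18, 19, 23}

A ∪ B = {1, 3, 5, 8, 12, 14, 16, 18, 19, 23}


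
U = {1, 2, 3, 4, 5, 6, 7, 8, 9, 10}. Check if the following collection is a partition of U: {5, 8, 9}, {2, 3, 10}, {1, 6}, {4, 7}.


A partition requires: (1) non-empty parts, (2) pairwise disjoint, (3) union = U
Parts: {5, 8, 9}, {2, 3, 10}, {1, 6}, {4, 7}
Union of parts: {1, 2, 3, 4, 5, 6, 7, 8, 9, 10}
U = {1, 2, 3, 4, 5, 6, 7, 8, 9, 10}
All non-empty? True
Pairwise disjoint? True
Covers U? True

Yes, valid partition


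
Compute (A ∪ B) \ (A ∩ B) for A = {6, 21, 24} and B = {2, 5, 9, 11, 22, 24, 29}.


A △ B = (A \ B) ∪ (B \ A) = elements in exactly one of A or B
A \ B = {6, 21}
B \ A = {2, 5, 9, 11, 22, 29}
A △ B = {2, 5, 6, 9, 11, 21, 22, 29}

A △ B = {2, 5, 6, 9, 11, 21, 22, 29}


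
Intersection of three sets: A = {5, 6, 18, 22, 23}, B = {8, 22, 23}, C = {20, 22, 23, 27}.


A ∩ B = {22, 23}
(A ∩ B) ∩ C = {22, 23}

A ∩ B ∩ C = {22, 23}


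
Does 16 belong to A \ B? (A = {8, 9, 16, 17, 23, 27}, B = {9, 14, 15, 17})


A = {8, 9, 16, 17, 23, 27}, B = {9, 14, 15, 17}
A \ B = elements in A but not in B
A \ B = {8, 16, 23, 27}
Checking if 16 ∈ A \ B
16 is in A \ B → True

16 ∈ A \ B


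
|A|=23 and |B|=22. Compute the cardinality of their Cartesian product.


|A × B| = |A| × |B|
= 23 × 22
= 506

|A × B| = 506


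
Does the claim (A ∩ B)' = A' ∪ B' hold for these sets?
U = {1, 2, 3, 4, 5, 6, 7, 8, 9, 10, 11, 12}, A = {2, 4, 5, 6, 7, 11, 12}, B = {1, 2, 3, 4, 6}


LHS: A ∩ B = {2, 4, 6}
(A ∩ B)' = U \ (A ∩ B) = {1, 3, 5, 7, 8, 9, 10, 11, 12}
A' = {1, 3, 8, 9, 10}, B' = {5, 7, 8, 9, 10, 11, 12}
Claimed RHS: A' ∪ B' = {1, 3, 5, 7, 8, 9, 10, 11, 12}
Identity is VALID: LHS = RHS = {1, 3, 5, 7, 8, 9, 10, 11, 12} ✓

Identity is valid. (A ∩ B)' = A' ∪ B' = {1, 3, 5, 7, 8, 9, 10, 11, 12}


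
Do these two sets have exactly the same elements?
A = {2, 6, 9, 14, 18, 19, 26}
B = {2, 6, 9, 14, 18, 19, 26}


Two sets are equal iff they have exactly the same elements.
A = {2, 6, 9, 14, 18, 19, 26}
B = {2, 6, 9, 14, 18, 19, 26}
Same elements → A = B

Yes, A = B


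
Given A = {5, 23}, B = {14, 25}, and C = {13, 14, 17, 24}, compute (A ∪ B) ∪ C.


A ∪ B = {5, 14, 23, 25}
(A ∪ B) ∪ C = {5, 13, 14, 17, 23, 24, 25}

A ∪ B ∪ C = {5, 13, 14, 17, 23, 24, 25}


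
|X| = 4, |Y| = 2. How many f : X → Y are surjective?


n = |X| = 4, k = |Y| = 2. Surjections via inclusion-exclusion:
S(n,k) = Σ(-1)^i × C(k,i) × (k-i)^n, i=0 to k
i=0: (-1)^0×C(2,0)×2^4 = 16
i=1: (-1)^1×C(2,1)×1^4 = -2
i=2: (-1)^2×C(2,2)×0^4 = 0
Total = 14

Number of surjections = 14


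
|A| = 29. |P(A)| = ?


Number of subsets = 2^n
= 2^29
= 536870912

|P(A)| = 536870912


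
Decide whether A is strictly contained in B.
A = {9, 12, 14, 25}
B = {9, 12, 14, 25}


A ⊂ B requires: A ⊆ B AND A ≠ B.
A ⊆ B? Yes
A = B? Yes
A = B, so A is not a PROPER subset.

No, A is not a proper subset of B


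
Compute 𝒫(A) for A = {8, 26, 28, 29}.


|A| = 4, so |P(A)| = 2^4 = 16
Enumerate subsets by cardinality (0 to 4):
∅, {8}, {26}, {28}, {29}, {8, 26}, {8, 28}, {8, 29}, {26, 28}, {26, 29}, {28, 29}, {8, 26, 28}, {8, 26, 29}, {8, 28, 29}, {26, 28, 29}, {8, 26, 28, 29}

P(A) has 16 subsets: ∅, {8}, {26}, {28}, {29}, {8, 26}, {8, 28}, {8, 29}, {26, 28}, {26, 29}, {28, 29}, {8, 26, 28}, {8, 26, 29}, {8, 28, 29}, {26, 28, 29}, {8, 26, 28, 29}


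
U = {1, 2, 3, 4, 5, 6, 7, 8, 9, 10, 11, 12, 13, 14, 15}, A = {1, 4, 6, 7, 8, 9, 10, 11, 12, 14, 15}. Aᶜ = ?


Aᶜ = U \ A = elements in U but not in A
U = {1, 2, 3, 4, 5, 6, 7, 8, 9, 10, 11, 12, 13, 14, 15}
A = {1, 4, 6, 7, 8, 9, 10, 11, 12, 14, 15}
Aᶜ = {2, 3, 5, 13}

Aᶜ = {2, 3, 5, 13}


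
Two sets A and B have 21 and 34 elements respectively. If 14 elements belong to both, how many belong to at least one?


|A ∪ B| = |A| + |B| - |A ∩ B|
= 21 + 34 - 14
= 41

|A ∪ B| = 41


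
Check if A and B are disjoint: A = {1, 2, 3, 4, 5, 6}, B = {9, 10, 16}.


Disjoint means A ∩ B = ∅.
A ∩ B = ∅
A ∩ B = ∅, so A and B are disjoint.

Yes, A and B are disjoint


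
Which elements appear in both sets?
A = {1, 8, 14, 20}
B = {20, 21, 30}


A ∩ B = elements in both A and B
A = {1, 8, 14, 20}
B = {20, 21, 30}
A ∩ B = {20}

A ∩ B = {20}


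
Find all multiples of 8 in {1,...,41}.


Checking each candidate:
Condition: multiples of 8 in {1,...,41}
Result = {8, 16, 24, 32, 40}

{8, 16, 24, 32, 40}


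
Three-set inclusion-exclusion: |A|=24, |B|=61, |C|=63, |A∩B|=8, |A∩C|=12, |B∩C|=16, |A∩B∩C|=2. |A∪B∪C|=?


|A∪B∪C| = |A|+|B|+|C| - |A∩B|-|A∩C|-|B∩C| + |A∩B∩C|
= 24+61+63 - 8-12-16 + 2
= 148 - 36 + 2
= 114

|A ∪ B ∪ C| = 114


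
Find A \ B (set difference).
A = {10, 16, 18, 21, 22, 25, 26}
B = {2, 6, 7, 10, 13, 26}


A \ B = elements in A but not in B
A = {10, 16, 18, 21, 22, 25, 26}
B = {2, 6, 7, 10, 13, 26}
Remove from A any elements in B
A \ B = {16, 18, 21, 22, 25}

A \ B = {16, 18, 21, 22, 25}


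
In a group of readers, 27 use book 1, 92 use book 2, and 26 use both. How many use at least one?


|A ∪ B| = |A| + |B| - |A ∩ B|
= 27 + 92 - 26
= 93

|A ∪ B| = 93


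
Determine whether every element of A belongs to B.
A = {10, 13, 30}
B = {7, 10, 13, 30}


A ⊆ B means every element of A is in B.
All elements of A are in B.
So A ⊆ B.

Yes, A ⊆ B


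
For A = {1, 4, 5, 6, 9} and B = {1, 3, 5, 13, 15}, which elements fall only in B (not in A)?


A = {1, 4, 5, 6, 9}
B = {1, 3, 5, 13, 15}
Region: only in B (not in A)
Elements: {3, 13, 15}

Elements only in B (not in A): {3, 13, 15}


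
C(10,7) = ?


C(n,k) = n! / (k!(n-k)!)
C(10,7) = 10! / (7!3!)
= 120

C(10,7) = 120


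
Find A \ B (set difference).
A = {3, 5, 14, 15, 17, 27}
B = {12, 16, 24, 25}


A \ B = elements in A but not in B
A = {3, 5, 14, 15, 17, 27}
B = {12, 16, 24, 25}
Remove from A any elements in B
A \ B = {3, 5, 14, 15, 17, 27}

A \ B = {3, 5, 14, 15, 17, 27}


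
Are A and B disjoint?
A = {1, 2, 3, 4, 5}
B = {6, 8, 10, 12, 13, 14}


Disjoint means A ∩ B = ∅.
A ∩ B = ∅
A ∩ B = ∅, so A and B are disjoint.

Yes, A and B are disjoint


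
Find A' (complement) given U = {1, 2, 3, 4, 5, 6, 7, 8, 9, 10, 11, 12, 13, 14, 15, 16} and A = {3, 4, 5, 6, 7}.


Aᶜ = U \ A = elements in U but not in A
U = {1, 2, 3, 4, 5, 6, 7, 8, 9, 10, 11, 12, 13, 14, 15, 16}
A = {3, 4, 5, 6, 7}
Aᶜ = {1, 2, 8, 9, 10, 11, 12, 13, 14, 15, 16}

Aᶜ = {1, 2, 8, 9, 10, 11, 12, 13, 14, 15, 16}


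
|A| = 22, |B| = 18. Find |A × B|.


|A × B| = |A| × |B|
= 22 × 18
= 396

|A × B| = 396


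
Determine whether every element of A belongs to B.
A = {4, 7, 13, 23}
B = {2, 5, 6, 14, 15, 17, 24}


A ⊆ B means every element of A is in B.
Elements in A not in B: {4, 7, 13, 23}
So A ⊄ B.

No, A ⊄ B


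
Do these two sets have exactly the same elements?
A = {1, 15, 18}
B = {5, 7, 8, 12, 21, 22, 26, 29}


Two sets are equal iff they have exactly the same elements.
A = {1, 15, 18}
B = {5, 7, 8, 12, 21, 22, 26, 29}
Differences: {1, 5, 7, 8, 12, 15, 18, 21, 22, 26, 29}
A ≠ B

No, A ≠ B


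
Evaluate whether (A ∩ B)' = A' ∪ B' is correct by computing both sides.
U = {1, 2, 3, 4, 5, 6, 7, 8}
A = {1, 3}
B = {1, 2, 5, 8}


LHS: A ∩ B = {1}
(A ∩ B)' = U \ (A ∩ B) = {2, 3, 4, 5, 6, 7, 8}
A' = {2, 4, 5, 6, 7, 8}, B' = {3, 4, 6, 7}
Claimed RHS: A' ∪ B' = {2, 3, 4, 5, 6, 7, 8}
Identity is VALID: LHS = RHS = {2, 3, 4, 5, 6, 7, 8} ✓

Identity is valid. (A ∩ B)' = A' ∪ B' = {2, 3, 4, 5, 6, 7, 8}


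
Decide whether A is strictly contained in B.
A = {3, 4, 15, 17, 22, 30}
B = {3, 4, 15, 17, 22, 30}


A ⊂ B requires: A ⊆ B AND A ≠ B.
A ⊆ B? Yes
A = B? Yes
A = B, so A is not a PROPER subset.

No, A is not a proper subset of B


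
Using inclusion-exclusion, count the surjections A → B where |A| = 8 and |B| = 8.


n = |A| = 8, k = |B| = 8. Surjections via inclusion-exclusion:
S(n,k) = Σ(-1)^i × C(k,i) × (k-i)^n, i=0 to k
i=0: (-1)^0×C(8,0)×8^8 = 16777216
i=1: (-1)^1×C(8,1)×7^8 = -46118408
i=2: (-1)^2×C(8,2)×6^8 = 47029248
i=3: (-1)^3×C(8,3)×5^8 = -21875000
i=4: (-1)^4×C(8,4)×4^8 = 4587520
i=5: (-1)^5×C(8,5)×3^8 = -367416
i=6: (-1)^6×C(8,6)×2^8 = 7168
i=7: (-1)^7×C(8,7)×1^8 = -8
i=8: (-1)^8×C(8,8)×0^8 = 0
Total = 40320

Number of surjections = 40320


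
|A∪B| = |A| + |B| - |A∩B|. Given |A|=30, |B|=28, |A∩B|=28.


|A ∪ B| = |A| + |B| - |A ∩ B|
= 30 + 28 - 28
= 30

|A ∪ B| = 30


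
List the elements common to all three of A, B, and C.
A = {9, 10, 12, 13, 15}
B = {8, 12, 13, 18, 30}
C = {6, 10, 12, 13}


A ∩ B = {12, 13}
(A ∩ B) ∩ C = {12, 13}

A ∩ B ∩ C = {12, 13}


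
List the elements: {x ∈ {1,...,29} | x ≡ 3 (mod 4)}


Checking each candidate:
Condition: x in {1,...,29} with x ≡ 3 (mod 4)
Result = {3, 7, 11, 15, 19, 23, 27}

{3, 7, 11, 15, 19, 23, 27}


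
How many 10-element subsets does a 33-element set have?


C(n,k) = n! / (k!(n-k)!)
C(33,10) = 33! / (10!23!)
= 92561040

C(33,10) = 92561040


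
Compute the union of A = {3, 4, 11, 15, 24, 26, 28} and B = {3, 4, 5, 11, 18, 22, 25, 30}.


A ∪ B = all elements in A or B (or both)
A = {3, 4, 11, 15, 24, 26, 28}
B = {3, 4, 5, 11, 18, 22, 25, 30}
A ∪ B = {3, 4, 5, 11, 15, 18, 22, 24, 25, 26, 28, 30}

A ∪ B = {3, 4, 5, 11, 15, 18, 22, 24, 25, 26, 28, 30}


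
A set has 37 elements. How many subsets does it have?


Number of subsets = 2^n
= 2^37
= 137438953472

|P(A)| = 137438953472


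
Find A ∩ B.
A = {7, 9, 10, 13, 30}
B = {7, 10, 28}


A ∩ B = elements in both A and B
A = {7, 9, 10, 13, 30}
B = {7, 10, 28}
A ∩ B = {7, 10}

A ∩ B = {7, 10}


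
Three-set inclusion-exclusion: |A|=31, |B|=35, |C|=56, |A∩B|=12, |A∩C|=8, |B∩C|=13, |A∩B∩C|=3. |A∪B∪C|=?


|A∪B∪C| = |A|+|B|+|C| - |A∩B|-|A∩C|-|B∩C| + |A∩B∩C|
= 31+35+56 - 12-8-13 + 3
= 122 - 33 + 3
= 92

|A ∪ B ∪ C| = 92


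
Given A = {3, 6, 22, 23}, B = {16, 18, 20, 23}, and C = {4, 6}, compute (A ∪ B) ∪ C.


A ∪ B = {3, 6, 16, 18, 20, 22, 23}
(A ∪ B) ∪ C = {3, 4, 6, 16, 18, 20, 22, 23}

A ∪ B ∪ C = {3, 4, 6, 16, 18, 20, 22, 23}


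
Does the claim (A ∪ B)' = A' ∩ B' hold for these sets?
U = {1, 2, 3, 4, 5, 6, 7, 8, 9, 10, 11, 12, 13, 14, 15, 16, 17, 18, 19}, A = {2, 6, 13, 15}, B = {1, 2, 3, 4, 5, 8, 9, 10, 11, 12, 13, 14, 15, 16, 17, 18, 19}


LHS: A ∪ B = {1, 2, 3, 4, 5, 6, 8, 9, 10, 11, 12, 13, 14, 15, 16, 17, 18, 19}
(A ∪ B)' = U \ (A ∪ B) = {7}
A' = {1, 3, 4, 5, 7, 8, 9, 10, 11, 12, 14, 16, 17, 18, 19}, B' = {6, 7}
Claimed RHS: A' ∩ B' = {7}
Identity is VALID: LHS = RHS = {7} ✓

Identity is valid. (A ∪ B)' = A' ∩ B' = {7}


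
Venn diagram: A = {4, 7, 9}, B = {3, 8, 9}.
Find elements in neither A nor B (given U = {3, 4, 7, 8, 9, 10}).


A = {4, 7, 9}
B = {3, 8, 9}
Region: in neither A nor B (given U = {3, 4, 7, 8, 9, 10})
Elements: {10}

Elements in neither A nor B (given U = {3, 4, 7, 8, 9, 10}): {10}


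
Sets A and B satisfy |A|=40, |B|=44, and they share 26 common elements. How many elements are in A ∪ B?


|A ∪ B| = |A| + |B| - |A ∩ B|
= 40 + 44 - 26
= 58

|A ∪ B| = 58


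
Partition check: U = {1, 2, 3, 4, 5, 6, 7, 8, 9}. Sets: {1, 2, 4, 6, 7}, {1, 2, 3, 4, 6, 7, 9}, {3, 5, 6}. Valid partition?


A partition requires: (1) non-empty parts, (2) pairwise disjoint, (3) union = U
Parts: {1, 2, 4, 6, 7}, {1, 2, 3, 4, 6, 7, 9}, {3, 5, 6}
Union of parts: {1, 2, 3, 4, 5, 6, 7, 9}
U = {1, 2, 3, 4, 5, 6, 7, 8, 9}
All non-empty? True
Pairwise disjoint? False
Covers U? False

No, not a valid partition


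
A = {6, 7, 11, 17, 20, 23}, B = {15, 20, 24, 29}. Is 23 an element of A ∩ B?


A = {6, 7, 11, 17, 20, 23}, B = {15, 20, 24, 29}
A ∩ B = elements in both A and B
A ∩ B = {20}
Checking if 23 ∈ A ∩ B
23 is not in A ∩ B → False

23 ∉ A ∩ B


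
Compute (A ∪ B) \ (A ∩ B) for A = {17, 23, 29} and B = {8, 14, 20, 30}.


A △ B = (A \ B) ∪ (B \ A) = elements in exactly one of A or B
A \ B = {17, 23, 29}
B \ A = {8, 14, 20, 30}
A △ B = {8, 14, 17, 20, 23, 29, 30}

A △ B = {8, 14, 17, 20, 23, 29, 30}


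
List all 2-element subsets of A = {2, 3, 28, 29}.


|A| = 4, so A has C(4,2) = 6 subsets of size 2.
Enumerate by choosing 2 elements from A at a time:
{2, 3}, {2, 28}, {2, 29}, {3, 28}, {3, 29}, {28, 29}

2-element subsets (6 total): {2, 3}, {2, 28}, {2, 29}, {3, 28}, {3, 29}, {28, 29}


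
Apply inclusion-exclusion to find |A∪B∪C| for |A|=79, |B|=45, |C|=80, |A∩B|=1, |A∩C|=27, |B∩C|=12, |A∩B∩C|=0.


|A∪B∪C| = |A|+|B|+|C| - |A∩B|-|A∩C|-|B∩C| + |A∩B∩C|
= 79+45+80 - 1-27-12 + 0
= 204 - 40 + 0
= 164

|A ∪ B ∪ C| = 164


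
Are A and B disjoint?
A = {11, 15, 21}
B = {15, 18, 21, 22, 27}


Disjoint means A ∩ B = ∅.
A ∩ B = {15, 21}
A ∩ B ≠ ∅, so A and B are NOT disjoint.

No, A and B are not disjoint (A ∩ B = {15, 21})


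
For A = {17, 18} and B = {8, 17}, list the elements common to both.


A ∩ B = elements in both A and B
A = {17, 18}
B = {8, 17}
A ∩ B = {17}

A ∩ B = {17}


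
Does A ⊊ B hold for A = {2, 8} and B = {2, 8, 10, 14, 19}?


A ⊂ B requires: A ⊆ B AND A ≠ B.
A ⊆ B? Yes
A = B? No
A ⊂ B: Yes (A is a proper subset of B)

Yes, A ⊂ B


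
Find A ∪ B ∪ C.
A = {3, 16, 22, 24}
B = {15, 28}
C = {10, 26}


A ∪ B = {3, 15, 16, 22, 24, 28}
(A ∪ B) ∪ C = {3, 10, 15, 16, 22, 24, 26, 28}

A ∪ B ∪ C = {3, 10, 15, 16, 22, 24, 26, 28}


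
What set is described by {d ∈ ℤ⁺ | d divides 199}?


Checking each candidate:
Condition: positive divisors of 199
Result = {1, 199}

{1, 199}


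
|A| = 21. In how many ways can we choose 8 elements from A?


C(n,k) = n! / (k!(n-k)!)
C(21,8) = 21! / (8!13!)
= 203490

C(21,8) = 203490


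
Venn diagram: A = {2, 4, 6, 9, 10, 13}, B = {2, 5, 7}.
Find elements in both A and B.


A = {2, 4, 6, 9, 10, 13}
B = {2, 5, 7}
Region: in both A and B
Elements: {2}

Elements in both A and B: {2}


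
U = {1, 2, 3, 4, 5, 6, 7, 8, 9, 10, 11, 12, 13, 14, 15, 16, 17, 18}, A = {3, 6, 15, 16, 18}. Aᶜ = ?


Aᶜ = U \ A = elements in U but not in A
U = {1, 2, 3, 4, 5, 6, 7, 8, 9, 10, 11, 12, 13, 14, 15, 16, 17, 18}
A = {3, 6, 15, 16, 18}
Aᶜ = {1, 2, 4, 5, 7, 8, 9, 10, 11, 12, 13, 14, 17}

Aᶜ = {1, 2, 4, 5, 7, 8, 9, 10, 11, 12, 13, 14, 17}


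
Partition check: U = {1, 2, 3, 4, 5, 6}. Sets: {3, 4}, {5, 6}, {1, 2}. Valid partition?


A partition requires: (1) non-empty parts, (2) pairwise disjoint, (3) union = U
Parts: {3, 4}, {5, 6}, {1, 2}
Union of parts: {1, 2, 3, 4, 5, 6}
U = {1, 2, 3, 4, 5, 6}
All non-empty? True
Pairwise disjoint? True
Covers U? True

Yes, valid partition


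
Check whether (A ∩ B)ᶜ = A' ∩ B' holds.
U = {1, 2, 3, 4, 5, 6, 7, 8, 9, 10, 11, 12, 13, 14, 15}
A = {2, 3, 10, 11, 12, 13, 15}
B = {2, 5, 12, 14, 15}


LHS: A ∩ B = {2, 12, 15}
(A ∩ B)' = U \ (A ∩ B) = {1, 3, 4, 5, 6, 7, 8, 9, 10, 11, 13, 14}
A' = {1, 4, 5, 6, 7, 8, 9, 14}, B' = {1, 3, 4, 6, 7, 8, 9, 10, 11, 13}
Claimed RHS: A' ∩ B' = {1, 4, 6, 7, 8, 9}
Identity is INVALID: LHS = {1, 3, 4, 5, 6, 7, 8, 9, 10, 11, 13, 14} but the RHS claimed here equals {1, 4, 6, 7, 8, 9}. The correct form is (A ∩ B)' = A' ∪ B'.

Identity is invalid: (A ∩ B)' = {1, 3, 4, 5, 6, 7, 8, 9, 10, 11, 13, 14} but A' ∩ B' = {1, 4, 6, 7, 8, 9}. The correct De Morgan law is (A ∩ B)' = A' ∪ B'.


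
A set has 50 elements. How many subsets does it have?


Number of subsets = 2^n
= 2^50
= 1125899906842624

|P(A)| = 1125899906842624


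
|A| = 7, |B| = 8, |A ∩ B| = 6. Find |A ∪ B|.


|A ∪ B| = |A| + |B| - |A ∩ B|
= 7 + 8 - 6
= 9

|A ∪ B| = 9


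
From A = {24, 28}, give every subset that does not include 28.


A subset of A that omits 28 is a subset of A \ {28}, so there are 2^(n-1) = 2^1 = 2 of them.
Subsets excluding 28: ∅, {24}

Subsets excluding 28 (2 total): ∅, {24}


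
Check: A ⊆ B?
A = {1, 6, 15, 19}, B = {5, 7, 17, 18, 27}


A ⊆ B means every element of A is in B.
Elements in A not in B: {1, 6, 15, 19}
So A ⊄ B.

No, A ⊄ B


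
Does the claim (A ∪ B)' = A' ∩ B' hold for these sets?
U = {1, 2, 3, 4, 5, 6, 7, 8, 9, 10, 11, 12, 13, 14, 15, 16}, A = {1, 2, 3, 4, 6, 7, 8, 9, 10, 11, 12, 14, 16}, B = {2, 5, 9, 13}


LHS: A ∪ B = {1, 2, 3, 4, 5, 6, 7, 8, 9, 10, 11, 12, 13, 14, 16}
(A ∪ B)' = U \ (A ∪ B) = {15}
A' = {5, 13, 15}, B' = {1, 3, 4, 6, 7, 8, 10, 11, 12, 14, 15, 16}
Claimed RHS: A' ∩ B' = {15}
Identity is VALID: LHS = RHS = {15} ✓

Identity is valid. (A ∪ B)' = A' ∩ B' = {15}


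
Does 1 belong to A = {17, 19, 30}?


A = {17, 19, 30}
Checking if 1 is in A
1 is not in A → False

1 ∉ A


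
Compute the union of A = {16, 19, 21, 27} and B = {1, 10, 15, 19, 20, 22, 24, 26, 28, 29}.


A ∪ B = all elements in A or B (or both)
A = {16, 19, 21, 27}
B = {1, 10, 15, 19, 20, 22, 24, 26, 28, 29}
A ∪ B = {1, 10, 15, 16, 19, 20, 21, 22, 24, 26, 27, 28, 29}

A ∪ B = {1, 10, 15, 16, 19, 20, 21, 22, 24, 26, 27, 28, 29}


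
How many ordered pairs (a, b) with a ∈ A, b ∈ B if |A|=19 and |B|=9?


|A × B| = |A| × |B|
= 19 × 9
= 171

|A × B| = 171


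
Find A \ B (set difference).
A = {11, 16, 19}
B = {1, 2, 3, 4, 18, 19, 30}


A \ B = elements in A but not in B
A = {11, 16, 19}
B = {1, 2, 3, 4, 18, 19, 30}
Remove from A any elements in B
A \ B = {11, 16}

A \ B = {11, 16}


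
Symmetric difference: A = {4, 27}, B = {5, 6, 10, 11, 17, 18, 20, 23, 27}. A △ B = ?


A △ B = (A \ B) ∪ (B \ A) = elements in exactly one of A or B
A \ B = {4}
B \ A = {5, 6, 10, 11, 17, 18, 20, 23}
A △ B = {4, 5, 6, 10, 11, 17, 18, 20, 23}

A △ B = {4, 5, 6, 10, 11, 17, 18, 20, 23}


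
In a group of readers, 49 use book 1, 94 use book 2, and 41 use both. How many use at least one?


|A ∪ B| = |A| + |B| - |A ∩ B|
= 49 + 94 - 41
= 102

|A ∪ B| = 102


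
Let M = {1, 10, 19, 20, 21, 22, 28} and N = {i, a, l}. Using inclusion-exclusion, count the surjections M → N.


n = |M| = 7, k = |N| = 3. Surjections via inclusion-exclusion:
S(n,k) = Σ(-1)^i × C(k,i) × (k-i)^n, i=0 to k
i=0: (-1)^0×C(3,0)×3^7 = 2187
i=1: (-1)^1×C(3,1)×2^7 = -384
i=2: (-1)^2×C(3,2)×1^7 = 3
i=3: (-1)^3×C(3,3)×0^7 = 0
Total = 1806

Number of surjections = 1806


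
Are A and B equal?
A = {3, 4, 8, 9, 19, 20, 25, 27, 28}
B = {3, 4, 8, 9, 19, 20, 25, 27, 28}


Two sets are equal iff they have exactly the same elements.
A = {3, 4, 8, 9, 19, 20, 25, 27, 28}
B = {3, 4, 8, 9, 19, 20, 25, 27, 28}
Same elements → A = B

Yes, A = B


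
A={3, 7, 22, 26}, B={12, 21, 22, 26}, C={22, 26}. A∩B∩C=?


A ∩ B = {22, 26}
(A ∩ B) ∩ C = {22, 26}

A ∩ B ∩ C = {22, 26}


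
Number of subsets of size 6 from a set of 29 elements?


C(n,k) = n! / (k!(n-k)!)
C(29,6) = 29! / (6!23!)
= 475020

C(29,6) = 475020


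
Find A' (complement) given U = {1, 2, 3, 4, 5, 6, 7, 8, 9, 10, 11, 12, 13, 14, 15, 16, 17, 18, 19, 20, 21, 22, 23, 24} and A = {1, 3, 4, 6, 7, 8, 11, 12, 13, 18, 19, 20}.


Aᶜ = U \ A = elements in U but not in A
U = {1, 2, 3, 4, 5, 6, 7, 8, 9, 10, 11, 12, 13, 14, 15, 16, 17, 18, 19, 20, 21, 22, 23, 24}
A = {1, 3, 4, 6, 7, 8, 11, 12, 13, 18, 19, 20}
Aᶜ = {2, 5, 9, 10, 14, 15, 16, 17, 21, 22, 23, 24}

Aᶜ = {2, 5, 9, 10, 14, 15, 16, 17, 21, 22, 23, 24}


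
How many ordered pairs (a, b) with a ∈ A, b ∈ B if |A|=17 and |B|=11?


|A × B| = |A| × |B|
= 17 × 11
= 187

|A × B| = 187


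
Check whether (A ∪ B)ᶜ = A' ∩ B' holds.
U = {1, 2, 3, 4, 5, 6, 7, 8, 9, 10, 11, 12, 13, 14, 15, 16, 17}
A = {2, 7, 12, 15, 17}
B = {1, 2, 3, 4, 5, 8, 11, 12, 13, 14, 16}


LHS: A ∪ B = {1, 2, 3, 4, 5, 7, 8, 11, 12, 13, 14, 15, 16, 17}
(A ∪ B)' = U \ (A ∪ B) = {6, 9, 10}
A' = {1, 3, 4, 5, 6, 8, 9, 10, 11, 13, 14, 16}, B' = {6, 7, 9, 10, 15, 17}
Claimed RHS: A' ∩ B' = {6, 9, 10}
Identity is VALID: LHS = RHS = {6, 9, 10} ✓

Identity is valid. (A ∪ B)' = A' ∩ B' = {6, 9, 10}


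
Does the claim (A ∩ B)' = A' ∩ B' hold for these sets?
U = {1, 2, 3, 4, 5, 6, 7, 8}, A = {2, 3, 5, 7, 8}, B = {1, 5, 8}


LHS: A ∩ B = {5, 8}
(A ∩ B)' = U \ (A ∩ B) = {1, 2, 3, 4, 6, 7}
A' = {1, 4, 6}, B' = {2, 3, 4, 6, 7}
Claimed RHS: A' ∩ B' = {4, 6}
Identity is INVALID: LHS = {1, 2, 3, 4, 6, 7} but the RHS claimed here equals {4, 6}. The correct form is (A ∩ B)' = A' ∪ B'.

Identity is invalid: (A ∩ B)' = {1, 2, 3, 4, 6, 7} but A' ∩ B' = {4, 6}. The correct De Morgan law is (A ∩ B)' = A' ∪ B'.


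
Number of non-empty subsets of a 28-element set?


Total subsets = 2^n = 2^28 = 268435456
Non-empty subsets exclude the empty set: 2^n - 1
= 268435456 - 1
= 268435455

Number of non-empty subsets = 268435455


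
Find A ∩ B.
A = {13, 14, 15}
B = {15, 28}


A ∩ B = elements in both A and B
A = {13, 14, 15}
B = {15, 28}
A ∩ B = {15}

A ∩ B = {15}


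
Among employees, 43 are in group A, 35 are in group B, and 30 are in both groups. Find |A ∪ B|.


|A ∪ B| = |A| + |B| - |A ∩ B|
= 43 + 35 - 30
= 48

|A ∪ B| = 48


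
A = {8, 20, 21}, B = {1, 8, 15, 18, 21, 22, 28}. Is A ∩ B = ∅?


Disjoint means A ∩ B = ∅.
A ∩ B = {8, 21}
A ∩ B ≠ ∅, so A and B are NOT disjoint.

No, A and B are not disjoint (A ∩ B = {8, 21})


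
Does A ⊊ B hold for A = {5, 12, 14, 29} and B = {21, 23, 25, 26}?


A ⊂ B requires: A ⊆ B AND A ≠ B.
A ⊆ B? No
A ⊄ B, so A is not a proper subset.

No, A is not a proper subset of B


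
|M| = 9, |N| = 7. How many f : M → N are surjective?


n = |M| = 9, k = |N| = 7. Surjections via inclusion-exclusion:
S(n,k) = Σ(-1)^i × C(k,i) × (k-i)^n, i=0 to k
i=0: (-1)^0×C(7,0)×7^9 = 40353607
i=1: (-1)^1×C(7,1)×6^9 = -70543872
i=2: (-1)^2×C(7,2)×5^9 = 41015625
i=3: (-1)^3×C(7,3)×4^9 = -9175040
i=4: (-1)^4×C(7,4)×3^9 = 688905
i=5: (-1)^5×C(7,5)×2^9 = -10752
i=6: (-1)^6×C(7,6)×1^9 = 7
i=7: (-1)^7×C(7,7)×0^9 = 0
Total = 2328480

Number of surjections = 2328480


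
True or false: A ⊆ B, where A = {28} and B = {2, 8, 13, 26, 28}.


A ⊆ B means every element of A is in B.
All elements of A are in B.
So A ⊆ B.

Yes, A ⊆ B


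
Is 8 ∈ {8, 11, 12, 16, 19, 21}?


A = {8, 11, 12, 16, 19, 21}
Checking if 8 is in A
8 is in A → True

8 ∈ A


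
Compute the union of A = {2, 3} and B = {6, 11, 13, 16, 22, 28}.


A ∪ B = all elements in A or B (or both)
A = {2, 3}
B = {6, 11, 13, 16, 22, 28}
A ∪ B = {2, 3, 6, 11, 13, 16, 22, 28}

A ∪ B = {2, 3, 6, 11, 13, 16, 22, 28}


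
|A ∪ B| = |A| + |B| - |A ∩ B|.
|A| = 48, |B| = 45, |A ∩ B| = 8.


|A ∪ B| = |A| + |B| - |A ∩ B|
= 48 + 45 - 8
= 85

|A ∪ B| = 85


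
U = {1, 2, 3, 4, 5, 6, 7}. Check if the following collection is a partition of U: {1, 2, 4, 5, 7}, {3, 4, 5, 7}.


A partition requires: (1) non-empty parts, (2) pairwise disjoint, (3) union = U
Parts: {1, 2, 4, 5, 7}, {3, 4, 5, 7}
Union of parts: {1, 2, 3, 4, 5, 7}
U = {1, 2, 3, 4, 5, 6, 7}
All non-empty? True
Pairwise disjoint? False
Covers U? False

No, not a valid partition


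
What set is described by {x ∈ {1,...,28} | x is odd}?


Checking each candidate:
Condition: odd numbers in {1,...,28}
Result = {1, 3, 5, 7, 9, 11, 13, 15, 17, 19, 21, 23, 25, 27}

{1, 3, 5, 7, 9, 11, 13, 15, 17, 19, 21, 23, 25, 27}


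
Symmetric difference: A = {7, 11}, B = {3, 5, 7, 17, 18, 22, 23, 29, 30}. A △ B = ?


A △ B = (A \ B) ∪ (B \ A) = elements in exactly one of A or B
A \ B = {11}
B \ A = {3, 5, 17, 18, 22, 23, 29, 30}
A △ B = {3, 5, 11, 17, 18, 22, 23, 29, 30}

A △ B = {3, 5, 11, 17, 18, 22, 23, 29, 30}


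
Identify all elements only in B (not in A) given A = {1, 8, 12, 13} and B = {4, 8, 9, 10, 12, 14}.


A = {1, 8, 12, 13}
B = {4, 8, 9, 10, 12, 14}
Region: only in B (not in A)
Elements: {4, 9, 10, 14}

Elements only in B (not in A): {4, 9, 10, 14}


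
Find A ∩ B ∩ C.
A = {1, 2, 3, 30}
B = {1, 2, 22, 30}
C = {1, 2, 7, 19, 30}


A ∩ B = {1, 2, 30}
(A ∩ B) ∩ C = {1, 2, 30}

A ∩ B ∩ C = {1, 2, 30}


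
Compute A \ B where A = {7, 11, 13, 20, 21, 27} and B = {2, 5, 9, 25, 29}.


A \ B = elements in A but not in B
A = {7, 11, 13, 20, 21, 27}
B = {2, 5, 9, 25, 29}
Remove from A any elements in B
A \ B = {7, 11, 13, 20, 21, 27}

A \ B = {7, 11, 13, 20, 21, 27}


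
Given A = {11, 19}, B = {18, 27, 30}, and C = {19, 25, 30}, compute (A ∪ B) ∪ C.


A ∪ B = {11, 18, 19, 27, 30}
(A ∪ B) ∪ C = {11, 18, 19, 25, 27, 30}

A ∪ B ∪ C = {11, 18, 19, 25, 27, 30}


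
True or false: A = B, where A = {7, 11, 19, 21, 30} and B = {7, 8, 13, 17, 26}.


Two sets are equal iff they have exactly the same elements.
A = {7, 11, 19, 21, 30}
B = {7, 8, 13, 17, 26}
Differences: {8, 11, 13, 17, 19, 21, 26, 30}
A ≠ B

No, A ≠ B


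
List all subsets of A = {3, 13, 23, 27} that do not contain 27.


A subset of A that omits 27 is a subset of A \ {27}, so there are 2^(n-1) = 2^3 = 8 of them.
Subsets excluding 27: ∅, {3}, {13}, {23}, {3, 13}, {3, 23}, {13, 23}, {3, 13, 23}

Subsets excluding 27 (8 total): ∅, {3}, {13}, {23}, {3, 13}, {3, 23}, {13, 23}, {3, 13, 23}


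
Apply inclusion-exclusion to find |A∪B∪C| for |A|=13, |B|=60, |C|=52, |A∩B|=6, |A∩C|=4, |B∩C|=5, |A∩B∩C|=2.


|A∪B∪C| = |A|+|B|+|C| - |A∩B|-|A∩C|-|B∩C| + |A∩B∩C|
= 13+60+52 - 6-4-5 + 2
= 125 - 15 + 2
= 112

|A ∪ B ∪ C| = 112


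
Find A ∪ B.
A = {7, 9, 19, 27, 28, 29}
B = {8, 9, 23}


A ∪ B = all elements in A or B (or both)
A = {7, 9, 19, 27, 28, 29}
B = {8, 9, 23}
A ∪ B = {7, 8, 9, 19, 23, 27, 28, 29}

A ∪ B = {7, 8, 9, 19, 23, 27, 28, 29}


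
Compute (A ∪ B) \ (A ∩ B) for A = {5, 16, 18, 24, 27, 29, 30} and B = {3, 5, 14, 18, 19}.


A △ B = (A \ B) ∪ (B \ A) = elements in exactly one of A or B
A \ B = {16, 24, 27, 29, 30}
B \ A = {3, 14, 19}
A △ B = {3, 14, 16, 19, 24, 27, 29, 30}

A △ B = {3, 14, 16, 19, 24, 27, 29, 30}


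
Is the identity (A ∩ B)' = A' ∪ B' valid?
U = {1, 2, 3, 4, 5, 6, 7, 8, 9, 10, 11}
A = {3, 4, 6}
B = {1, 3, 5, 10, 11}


LHS: A ∩ B = {3}
(A ∩ B)' = U \ (A ∩ B) = {1, 2, 4, 5, 6, 7, 8, 9, 10, 11}
A' = {1, 2, 5, 7, 8, 9, 10, 11}, B' = {2, 4, 6, 7, 8, 9}
Claimed RHS: A' ∪ B' = {1, 2, 4, 5, 6, 7, 8, 9, 10, 11}
Identity is VALID: LHS = RHS = {1, 2, 4, 5, 6, 7, 8, 9, 10, 11} ✓

Identity is valid. (A ∩ B)' = A' ∪ B' = {1, 2, 4, 5, 6, 7, 8, 9, 10, 11}


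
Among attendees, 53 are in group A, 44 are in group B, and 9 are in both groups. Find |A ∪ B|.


|A ∪ B| = |A| + |B| - |A ∩ B|
= 53 + 44 - 9
= 88

|A ∪ B| = 88


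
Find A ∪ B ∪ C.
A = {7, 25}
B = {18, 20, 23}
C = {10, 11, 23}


A ∪ B = {7, 18, 20, 23, 25}
(A ∪ B) ∪ C = {7, 10, 11, 18, 20, 23, 25}

A ∪ B ∪ C = {7, 10, 11, 18, 20, 23, 25}


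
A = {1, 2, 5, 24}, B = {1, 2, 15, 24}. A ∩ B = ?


A ∩ B = elements in both A and B
A = {1, 2, 5, 24}
B = {1, 2, 15, 24}
A ∩ B = {1, 2, 24}

A ∩ B = {1, 2, 24}


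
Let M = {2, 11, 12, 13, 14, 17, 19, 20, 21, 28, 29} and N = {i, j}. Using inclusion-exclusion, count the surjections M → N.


n = |M| = 11, k = |N| = 2. Surjections via inclusion-exclusion:
S(n,k) = Σ(-1)^i × C(k,i) × (k-i)^n, i=0 to k
i=0: (-1)^0×C(2,0)×2^11 = 2048
i=1: (-1)^1×C(2,1)×1^11 = -2
i=2: (-1)^2×C(2,2)×0^11 = 0
Total = 2046

Number of surjections = 2046


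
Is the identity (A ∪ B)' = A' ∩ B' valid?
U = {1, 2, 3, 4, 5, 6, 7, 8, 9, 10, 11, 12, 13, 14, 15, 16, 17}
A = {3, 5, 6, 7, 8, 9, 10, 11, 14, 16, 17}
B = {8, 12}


LHS: A ∪ B = {3, 5, 6, 7, 8, 9, 10, 11, 12, 14, 16, 17}
(A ∪ B)' = U \ (A ∪ B) = {1, 2, 4, 13, 15}
A' = {1, 2, 4, 12, 13, 15}, B' = {1, 2, 3, 4, 5, 6, 7, 9, 10, 11, 13, 14, 15, 16, 17}
Claimed RHS: A' ∩ B' = {1, 2, 4, 13, 15}
Identity is VALID: LHS = RHS = {1, 2, 4, 13, 15} ✓

Identity is valid. (A ∪ B)' = A' ∩ B' = {1, 2, 4, 13, 15}


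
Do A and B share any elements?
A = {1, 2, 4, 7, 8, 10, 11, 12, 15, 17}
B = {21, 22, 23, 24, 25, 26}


Disjoint means A ∩ B = ∅.
A ∩ B = ∅
A ∩ B = ∅, so A and B are disjoint.

No — A and B share no elements (A ∩ B = ∅), so they are disjoint


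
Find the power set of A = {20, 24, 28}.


|A| = 3, so |P(A)| = 2^3 = 8
Enumerate subsets by cardinality (0 to 3):
∅, {20}, {24}, {28}, {20, 24}, {20, 28}, {24, 28}, {20, 24, 28}

P(A) has 8 subsets: ∅, {20}, {24}, {28}, {20, 24}, {20, 28}, {24, 28}, {20, 24, 28}


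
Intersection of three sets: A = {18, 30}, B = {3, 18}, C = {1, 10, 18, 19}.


A ∩ B = {18}
(A ∩ B) ∩ C = {18}

A ∩ B ∩ C = {18}


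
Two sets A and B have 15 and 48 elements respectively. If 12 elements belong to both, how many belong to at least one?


|A ∪ B| = |A| + |B| - |A ∩ B|
= 15 + 48 - 12
= 51

|A ∪ B| = 51


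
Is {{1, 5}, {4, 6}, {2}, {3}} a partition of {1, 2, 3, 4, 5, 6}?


A partition requires: (1) non-empty parts, (2) pairwise disjoint, (3) union = U
Parts: {1, 5}, {4, 6}, {2}, {3}
Union of parts: {1, 2, 3, 4, 5, 6}
U = {1, 2, 3, 4, 5, 6}
All non-empty? True
Pairwise disjoint? True
Covers U? True

Yes, valid partition


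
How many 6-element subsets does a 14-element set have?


C(n,k) = n! / (k!(n-k)!)
C(14,6) = 14! / (6!8!)
= 3003

C(14,6) = 3003


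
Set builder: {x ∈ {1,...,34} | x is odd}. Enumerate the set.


Checking each candidate:
Condition: odd numbers in {1,...,34}
Result = {1, 3, 5, 7, 9, 11, 13, 15, 17, 19, 21, 23, 25, 27, 29, 31, 33}

{1, 3, 5, 7, 9, 11, 13, 15, 17, 19, 21, 23, 25, 27, 29, 31, 33}


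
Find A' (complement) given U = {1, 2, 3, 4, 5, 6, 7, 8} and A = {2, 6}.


Aᶜ = U \ A = elements in U but not in A
U = {1, 2, 3, 4, 5, 6, 7, 8}
A = {2, 6}
Aᶜ = {1, 3, 4, 5, 7, 8}

Aᶜ = {1, 3, 4, 5, 7, 8}


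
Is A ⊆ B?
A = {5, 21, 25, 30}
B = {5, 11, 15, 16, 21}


A ⊆ B means every element of A is in B.
Elements in A not in B: {25, 30}
So A ⊄ B.

No, A ⊄ B


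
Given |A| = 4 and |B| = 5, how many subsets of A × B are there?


A relation from A to B is any subset of A × B.
|A × B| = 4 × 5 = 20
# relations = 2^|A × B| = 2^20 = 1048576

Number of relations = 1048576


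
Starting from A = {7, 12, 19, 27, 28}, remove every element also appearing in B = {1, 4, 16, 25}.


A \ B = elements in A but not in B
A = {7, 12, 19, 27, 28}
B = {1, 4, 16, 25}
Remove from A any elements in B
A \ B = {7, 12, 19, 27, 28}

A \ B = {7, 12, 19, 27, 28}


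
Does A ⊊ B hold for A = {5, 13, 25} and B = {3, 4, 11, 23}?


A ⊂ B requires: A ⊆ B AND A ≠ B.
A ⊆ B? No
A ⊄ B, so A is not a proper subset.

No, A is not a proper subset of B


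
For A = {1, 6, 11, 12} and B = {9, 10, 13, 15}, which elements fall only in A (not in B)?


A = {1, 6, 11, 12}
B = {9, 10, 13, 15}
Region: only in A (not in B)
Elements: {1, 6, 11, 12}

Elements only in A (not in B): {1, 6, 11, 12}


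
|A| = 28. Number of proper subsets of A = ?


Total subsets = 2^n = 2^28 = 268435456
Proper subsets exclude the set itself: 2^n - 1
= 268435456 - 1
= 268435455

Number of proper subsets = 268435455


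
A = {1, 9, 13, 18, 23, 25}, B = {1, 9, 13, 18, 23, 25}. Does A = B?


Two sets are equal iff they have exactly the same elements.
A = {1, 9, 13, 18, 23, 25}
B = {1, 9, 13, 18, 23, 25}
Same elements → A = B

Yes, A = B


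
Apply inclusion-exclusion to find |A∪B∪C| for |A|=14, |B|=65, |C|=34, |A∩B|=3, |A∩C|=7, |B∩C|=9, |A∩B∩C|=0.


|A∪B∪C| = |A|+|B|+|C| - |A∩B|-|A∩C|-|B∩C| + |A∩B∩C|
= 14+65+34 - 3-7-9 + 0
= 113 - 19 + 0
= 94

|A ∪ B ∪ C| = 94


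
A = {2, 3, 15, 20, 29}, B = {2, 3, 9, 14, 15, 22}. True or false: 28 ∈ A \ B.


A = {2, 3, 15, 20, 29}, B = {2, 3, 9, 14, 15, 22}
A \ B = elements in A but not in B
A \ B = {20, 29}
Checking if 28 ∈ A \ B
28 is not in A \ B → False

28 ∉ A \ B


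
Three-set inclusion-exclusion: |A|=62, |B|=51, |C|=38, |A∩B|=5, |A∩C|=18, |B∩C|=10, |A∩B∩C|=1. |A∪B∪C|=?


|A∪B∪C| = |A|+|B|+|C| - |A∩B|-|A∩C|-|B∩C| + |A∩B∩C|
= 62+51+38 - 5-18-10 + 1
= 151 - 33 + 1
= 119

|A ∪ B ∪ C| = 119


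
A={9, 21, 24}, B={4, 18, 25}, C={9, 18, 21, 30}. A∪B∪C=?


A ∪ B = {4, 9, 18, 21, 24, 25}
(A ∪ B) ∪ C = {4, 9, 18, 21, 24, 25, 30}

A ∪ B ∪ C = {4, 9, 18, 21, 24, 25, 30}


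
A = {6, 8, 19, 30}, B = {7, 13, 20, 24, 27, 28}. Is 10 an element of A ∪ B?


A = {6, 8, 19, 30}, B = {7, 13, 20, 24, 27, 28}
A ∪ B = all elements in A or B
A ∪ B = {6, 7, 8, 13, 19, 20, 24, 27, 28, 30}
Checking if 10 ∈ A ∪ B
10 is not in A ∪ B → False

10 ∉ A ∪ B


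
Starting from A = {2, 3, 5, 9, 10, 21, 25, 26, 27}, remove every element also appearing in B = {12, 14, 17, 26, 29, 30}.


A \ B = elements in A but not in B
A = {2, 3, 5, 9, 10, 21, 25, 26, 27}
B = {12, 14, 17, 26, 29, 30}
Remove from A any elements in B
A \ B = {2, 3, 5, 9, 10, 21, 25, 27}

A \ B = {2, 3, 5, 9, 10, 21, 25, 27}


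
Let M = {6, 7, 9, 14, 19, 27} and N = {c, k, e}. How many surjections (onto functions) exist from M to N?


n = |M| = 6, k = |N| = 3. Surjections via inclusion-exclusion:
S(n,k) = Σ(-1)^i × C(k,i) × (k-i)^n, i=0 to k
i=0: (-1)^0×C(3,0)×3^6 = 729
i=1: (-1)^1×C(3,1)×2^6 = -192
i=2: (-1)^2×C(3,2)×1^6 = 3
i=3: (-1)^3×C(3,3)×0^6 = 0
Total = 540

Number of surjections = 540


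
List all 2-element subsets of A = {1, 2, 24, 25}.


|A| = 4, so A has C(4,2) = 6 subsets of size 2.
Enumerate by choosing 2 elements from A at a time:
{1, 2}, {1, 24}, {1, 25}, {2, 24}, {2, 25}, {24, 25}

2-element subsets (6 total): {1, 2}, {1, 24}, {1, 25}, {2, 24}, {2, 25}, {24, 25}


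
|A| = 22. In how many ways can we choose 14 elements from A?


C(n,k) = n! / (k!(n-k)!)
C(22,14) = 22! / (14!8!)
= 319770

C(22,14) = 319770


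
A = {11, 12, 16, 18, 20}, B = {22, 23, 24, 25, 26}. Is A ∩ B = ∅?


Disjoint means A ∩ B = ∅.
A ∩ B = ∅
A ∩ B = ∅, so A and B are disjoint.

Yes, A and B are disjoint


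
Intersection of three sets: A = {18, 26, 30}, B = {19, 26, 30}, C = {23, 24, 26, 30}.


A ∩ B = {26, 30}
(A ∩ B) ∩ C = {26, 30}

A ∩ B ∩ C = {26, 30}


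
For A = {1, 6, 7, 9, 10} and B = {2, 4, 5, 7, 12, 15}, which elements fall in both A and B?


A = {1, 6, 7, 9, 10}
B = {2, 4, 5, 7, 12, 15}
Region: in both A and B
Elements: {7}

Elements in both A and B: {7}


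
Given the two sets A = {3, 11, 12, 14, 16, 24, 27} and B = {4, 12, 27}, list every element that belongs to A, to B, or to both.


A ∪ B = all elements in A or B (or both)
A = {3, 11, 12, 14, 16, 24, 27}
B = {4, 12, 27}
A ∪ B = {3, 4, 11, 12, 14, 16, 24, 27}

A ∪ B = {3, 4, 11, 12, 14, 16, 24, 27}


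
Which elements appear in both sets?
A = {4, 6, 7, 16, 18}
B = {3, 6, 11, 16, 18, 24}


A ∩ B = elements in both A and B
A = {4, 6, 7, 16, 18}
B = {3, 6, 11, 16, 18, 24}
A ∩ B = {6, 16, 18}

A ∩ B = {6, 16, 18}


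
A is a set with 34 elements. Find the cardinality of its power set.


Number of subsets = 2^n
= 2^34
= 17179869184

|P(A)| = 17179869184


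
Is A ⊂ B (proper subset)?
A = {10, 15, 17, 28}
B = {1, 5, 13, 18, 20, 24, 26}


A ⊂ B requires: A ⊆ B AND A ≠ B.
A ⊆ B? No
A ⊄ B, so A is not a proper subset.

No, A is not a proper subset of B


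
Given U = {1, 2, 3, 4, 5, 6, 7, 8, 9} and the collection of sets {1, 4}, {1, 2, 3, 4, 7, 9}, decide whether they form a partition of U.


A partition requires: (1) non-empty parts, (2) pairwise disjoint, (3) union = U
Parts: {1, 4}, {1, 2, 3, 4, 7, 9}
Union of parts: {1, 2, 3, 4, 7, 9}
U = {1, 2, 3, 4, 5, 6, 7, 8, 9}
All non-empty? True
Pairwise disjoint? False
Covers U? False

No, not a valid partition


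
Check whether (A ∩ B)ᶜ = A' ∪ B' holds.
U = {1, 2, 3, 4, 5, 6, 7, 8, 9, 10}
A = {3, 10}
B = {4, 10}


LHS: A ∩ B = {10}
(A ∩ B)' = U \ (A ∩ B) = {1, 2, 3, 4, 5, 6, 7, 8, 9}
A' = {1, 2, 4, 5, 6, 7, 8, 9}, B' = {1, 2, 3, 5, 6, 7, 8, 9}
Claimed RHS: A' ∪ B' = {1, 2, 3, 4, 5, 6, 7, 8, 9}
Identity is VALID: LHS = RHS = {1, 2, 3, 4, 5, 6, 7, 8, 9} ✓

Identity is valid. (A ∩ B)' = A' ∪ B' = {1, 2, 3, 4, 5, 6, 7, 8, 9}


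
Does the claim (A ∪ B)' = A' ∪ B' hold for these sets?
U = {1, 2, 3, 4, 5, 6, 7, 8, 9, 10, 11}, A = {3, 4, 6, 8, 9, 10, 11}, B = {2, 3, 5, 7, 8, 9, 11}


LHS: A ∪ B = {2, 3, 4, 5, 6, 7, 8, 9, 10, 11}
(A ∪ B)' = U \ (A ∪ B) = {1}
A' = {1, 2, 5, 7}, B' = {1, 4, 6, 10}
Claimed RHS: A' ∪ B' = {1, 2, 4, 5, 6, 7, 10}
Identity is INVALID: LHS = {1} but the RHS claimed here equals {1, 2, 4, 5, 6, 7, 10}. The correct form is (A ∪ B)' = A' ∩ B'.

Identity is invalid: (A ∪ B)' = {1} but A' ∪ B' = {1, 2, 4, 5, 6, 7, 10}. The correct De Morgan law is (A ∪ B)' = A' ∩ B'.


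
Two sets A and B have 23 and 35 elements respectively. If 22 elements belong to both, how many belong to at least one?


|A ∪ B| = |A| + |B| - |A ∩ B|
= 23 + 35 - 22
= 36

|A ∪ B| = 36


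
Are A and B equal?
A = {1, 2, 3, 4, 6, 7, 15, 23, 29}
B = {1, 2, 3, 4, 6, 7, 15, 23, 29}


Two sets are equal iff they have exactly the same elements.
A = {1, 2, 3, 4, 6, 7, 15, 23, 29}
B = {1, 2, 3, 4, 6, 7, 15, 23, 29}
Same elements → A = B

Yes, A = B


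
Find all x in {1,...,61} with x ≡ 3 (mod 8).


Checking each candidate:
Condition: x in {1,...,61} with x ≡ 3 (mod 8)
Result = {3, 11, 19, 27, 35, 43, 51, 59}

{3, 11, 19, 27, 35, 43, 51, 59}


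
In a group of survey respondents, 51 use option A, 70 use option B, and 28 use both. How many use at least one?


|A ∪ B| = |A| + |B| - |A ∩ B|
= 51 + 70 - 28
= 93

|A ∪ B| = 93


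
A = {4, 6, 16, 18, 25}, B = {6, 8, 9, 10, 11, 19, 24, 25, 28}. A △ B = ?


A △ B = (A \ B) ∪ (B \ A) = elements in exactly one of A or B
A \ B = {4, 16, 18}
B \ A = {8, 9, 10, 11, 19, 24, 28}
A △ B = {4, 8, 9, 10, 11, 16, 18, 19, 24, 28}

A △ B = {4, 8, 9, 10, 11, 16, 18, 19, 24, 28}
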